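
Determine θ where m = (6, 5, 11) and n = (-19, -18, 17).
m·n = -17, |m|² = 182, |n|² = 974
cos θ = -17/√177268 ≈ -0.04038
θ ≈ 92.31°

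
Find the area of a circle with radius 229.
Area = pi * r²
Area = pi * 229²
Area = pi * 52441
Area = 164748.26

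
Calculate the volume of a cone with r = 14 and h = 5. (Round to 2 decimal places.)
Volume = (1/3) * pi * r² * h
Volume = (1/3) * pi * 14² * 5
Volume = (1/3) * pi * 196 * 5
Volume = (1/3) * pi * 980
Volume = 1026.25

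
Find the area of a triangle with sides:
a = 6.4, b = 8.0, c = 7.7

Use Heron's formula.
s = (a+b+c)/2 = (6.4+8.0+7.7)/2 = 11.05
A = √(s(s-a)(s-b)(s-c)) = √(11.05·4.65·3.05·3.35)
A = √525.001 = 22.91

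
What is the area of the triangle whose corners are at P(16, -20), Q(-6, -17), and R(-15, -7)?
Using the coordinate formula: Area = (1/2)|x₁(y₂-y₃) + x₂(y₃-y₁) + x₃(y₁-y₂)|
Area = (1/2)|16((-17)-(-7)) + (-6)((-7)-(-20)) + (-15)((-20)-(-17))|
Area = (1/2)|16*(-10) + (-6)*13 + (-15)*(-3)|
Area = (1/2)|(-160) + (-78) + 45|
Area = (1/2)*193 = 96.50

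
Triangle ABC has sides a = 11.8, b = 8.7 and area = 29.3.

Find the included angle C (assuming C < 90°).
Area = ½ab·sin(C)  →  sin(C) = 2·Area/(ab)
sin(C) = 2·29.3/(11.8·8.7) = 0.570816
C = arcsin(0.570816) = 34.81°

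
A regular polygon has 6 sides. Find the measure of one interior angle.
Interior angle of a regular n-gon = (n-2)*180/n
Interior angle = (6-2)*180/6
Interior angle = 4*180/6
Interior angle = 720/6
Interior angle = 120 degrees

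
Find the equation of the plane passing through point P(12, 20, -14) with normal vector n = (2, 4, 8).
d = n·P = (2)(12) + (4)(20) + (8)(-14) = -8
Plane: 2x + 4y + 8z = -8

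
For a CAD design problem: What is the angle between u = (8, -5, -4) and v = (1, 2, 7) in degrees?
u·v = -30, |u|² = 105, |v|² = 54
cos θ = -30/√5670 ≈ -0.3984
θ ≈ 113.5°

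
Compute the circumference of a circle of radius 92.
Circumference = 2 * pi * r
Circumference = 2 * pi * 92
Circumference = 578.05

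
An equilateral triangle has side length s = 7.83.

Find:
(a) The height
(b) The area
(a) Height h = s·√3/2 = 7.83·√3/2 = 6.781
(b) Area = (√3/4)·s² = (√3/4)·7.83² = (√3/4)·61.3089 = 26.55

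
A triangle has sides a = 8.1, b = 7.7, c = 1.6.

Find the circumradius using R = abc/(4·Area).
s = (a+b+c)/2 = 8.7
Area = √(s(s-a)(s-b)(s-c)) = √(8.7·0.6·1·7.1) = 6.08786
R = abc/(4·Area) = (8.1·7.7·1.6)/(4·6.08786) = 99.792/24.35144 = 4.098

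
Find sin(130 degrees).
sin(130 degrees) = 0.766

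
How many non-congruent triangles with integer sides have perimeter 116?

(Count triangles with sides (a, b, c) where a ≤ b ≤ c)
With a ≤ b ≤ c and a + b + c = 116, the triangle inequality a + b > c gives c < 116/2, so c ≤ 57.
Iterate a from 1 to ⌊p/3⌋ = 38; for each a, b ranges from a to ⌊(p−a)/2⌋ with c = p − a − b, keeping only c ≥ b.
Triples: (2, 57, 57), (3, 56, 57), (4, 55, 57), …
Count = 280 triangles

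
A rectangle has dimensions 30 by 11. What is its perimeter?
Perimeter = 2 * (length + width)
Perimeter = 2 * (30 + 11)
Perimeter = 2 * 41
Perimeter = 82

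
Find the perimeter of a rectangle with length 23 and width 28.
Perimeter = 2 * (length + width)
Perimeter = 2 * (23 + 28)
Perimeter = 2 * 51
Perimeter = 102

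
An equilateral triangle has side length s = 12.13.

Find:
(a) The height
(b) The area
(a) Height h = s·√3/2 = 12.13·√3/2 = 10.5
(b) Area = (√3/4)·s² = (√3/4)·12.13² = (√3/4)·147.137 = 63.71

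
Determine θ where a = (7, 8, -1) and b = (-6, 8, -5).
a·b = 27, |a|² = 114, |b|² = 125
cos θ = 27/√14250 ≈ 0.2262
θ ≈ 76.93°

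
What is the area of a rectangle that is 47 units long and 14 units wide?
Area = length * width
Area = 47 * 14
Area = 658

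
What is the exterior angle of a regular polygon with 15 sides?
Exterior angle of a regular n-gon = 360/n
Exterior angle = 360/15
Exterior angle = 24 degrees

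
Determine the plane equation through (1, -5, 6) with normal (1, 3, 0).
d = n·P = (1)(1) + (3)(-5) + (0)(6) = -14
Plane: x + 3y = -14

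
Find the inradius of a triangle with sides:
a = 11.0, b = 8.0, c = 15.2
s = (a+b+c)/2 = (11.0+8.0+15.2)/2 = 17.1
Area = √(s(s-a)(s-b)(s-c)) = √(17.1·6.1·9.1·1.9) = 42.4679
r = Area/s = 42.4679/17.1 = 2.484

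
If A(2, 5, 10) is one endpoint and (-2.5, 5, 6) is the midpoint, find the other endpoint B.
B = (2×(-2.5) - 2, 2×5 - 5, 2×6 - 10) = (-7, 5, 2)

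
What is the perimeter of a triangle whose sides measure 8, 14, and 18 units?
Perimeter = sum of all sides
Perimeter = 8 + 14 + 18
Perimeter = 40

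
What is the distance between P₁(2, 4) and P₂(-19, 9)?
Using the distance formula: d = sqrt((x₂-x₁)² + (y₂-y₁)²)
dx = (-19) - 2 = -21
dy = 9 - 4 = 5
d = sqrt((-21)² + 5²) = sqrt(441 + 25) = sqrt(466) = 21.59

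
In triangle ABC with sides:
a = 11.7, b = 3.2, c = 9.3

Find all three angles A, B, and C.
By the law of cosines:
cos(A) = (b² + c² - a²)/(2bc) = -0.674731  →  A = 132.4°
cos(B) = (a² + c² - b²)/(2ac) = 0.979414  →  B = 11.65°
cos(C) = (a² + b² - c²)/(2ab) = 0.809829  →  C = 35.92°
Check: A + B + C = 180.0° ✓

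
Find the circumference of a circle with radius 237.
Circumference = 2 * pi * r
Circumference = 2 * pi * 237
Circumference = 1489.11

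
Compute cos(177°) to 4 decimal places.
cos(177 degrees) = -0.9986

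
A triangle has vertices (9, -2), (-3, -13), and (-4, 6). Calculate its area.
Using the coordinate formula: Area = (1/2)|x₁(y₂-y₃) + x₂(y₃-y₁) + x₃(y₁-y₂)|
Area = (1/2)|9((-13)-6) + (-3)(6-(-2)) + (-4)((-2)-(-13))|
Area = (1/2)|9*(-19) + (-3)*8 + (-4)*11|
Area = (1/2)|(-171) + (-24) + (-44)|
Area = (1/2)*239 = 119.50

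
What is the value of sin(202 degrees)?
sin(202 degrees) = -0.3746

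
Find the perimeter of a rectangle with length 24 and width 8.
Perimeter = 2 * (length + width)
Perimeter = 2 * (24 + 8)
Perimeter = 2 * 32
Perimeter = 64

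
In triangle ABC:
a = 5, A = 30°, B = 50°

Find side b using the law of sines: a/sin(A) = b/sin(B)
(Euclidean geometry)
b = a·sin(B)/sin(A) = 5·sin(50°)/sin(30°)
b = 5·0.766044/0.500000 = 7.66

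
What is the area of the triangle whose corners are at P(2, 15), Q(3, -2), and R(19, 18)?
Using the coordinate formula: Area = (1/2)|x₁(y₂-y₃) + x₂(y₃-y₁) + x₃(y₁-y₂)|
Area = (1/2)|2((-2)-18) + 3(18-15) + 19(15-(-2))|
Area = (1/2)|2*(-20) + 3*3 + 19*17|
Area = (1/2)|(-40) + 9 + 323|
Area = (1/2)*292 = 146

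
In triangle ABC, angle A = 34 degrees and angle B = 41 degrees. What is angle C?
Sum of angles in a triangle = 180 degrees
Third angle = 180 - 34 - 41
Third angle = 105 degrees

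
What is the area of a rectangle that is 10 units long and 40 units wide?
Area = length * width
Area = 10 * 40
Area = 400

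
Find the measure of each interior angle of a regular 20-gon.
Interior angle of a regular n-gon = (n-2)*180/n
Interior angle = (20-2)*180/20
Interior angle = 18*180/20
Interior angle = 3240/20
Interior angle = 162 degrees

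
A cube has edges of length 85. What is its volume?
Volume = s³
Volume = 85³
Volume = 614125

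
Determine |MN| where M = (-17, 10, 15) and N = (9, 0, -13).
d = √[(26)² + (-10)² + (-28)²] = √1560 = 39.5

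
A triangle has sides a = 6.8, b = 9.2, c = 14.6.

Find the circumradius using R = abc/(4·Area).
s = (a+b+c)/2 = 15.3
Area = √(s(s-a)(s-b)(s-c)) = √(15.3·8.5·6.1·0.7) = 23.5651
R = abc/(4·Area) = (6.8·9.2·14.6)/(4·23.5651) = 913.376/94.2604 = 9.69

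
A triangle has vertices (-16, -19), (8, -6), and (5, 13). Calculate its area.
Using the coordinate formula: Area = (1/2)|x₁(y₂-y₃) + x₂(y₃-y₁) + x₃(y₁-y₂)|
Area = (1/2)|(-16)((-6)-13) + 8(13-(-19)) + 5((-19)-(-6))|
Area = (1/2)|(-16)*(-19) + 8*32 + 5*(-13)|
Area = (1/2)|304 + 256 + (-65)|
Area = (1/2)*495 = 247.50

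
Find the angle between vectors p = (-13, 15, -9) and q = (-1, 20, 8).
p·q = 241, |p|² = 475, |q|² = 465
cos θ = 241/√220875 ≈ 0.5128
θ ≈ 59.15°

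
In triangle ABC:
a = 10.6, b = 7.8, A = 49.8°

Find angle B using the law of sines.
sin(B)/b = sin(A)/a
sin(B) = b·sin(A)/a = 7.8·sin(49.8°)/10.6 = 0.562039
B = arcsin(0.562039) = 34.2°  (b ≤ a, so B ≤ A and the acute solution is unique)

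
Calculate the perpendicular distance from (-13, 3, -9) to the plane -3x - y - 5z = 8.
d = |(-3)(-13) + (-1)(3) + (-5)(-9) - (8)| / √((-3)² + (-1)² + (-5)²) = 73/√35 = 12.34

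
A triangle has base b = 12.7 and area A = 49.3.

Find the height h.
A = ½bh  →  h = 2A/b
h = 2·49.3/12.7 = 7.764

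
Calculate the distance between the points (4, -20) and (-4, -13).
Using the distance formula: d = sqrt((x₂-x₁)² + (y₂-y₁)²)
dx = (-4) - 4 = -8
dy = (-13) - (-20) = 7
d = sqrt((-8)² + 7²) = sqrt(64 + 49) = sqrt(113) = 10.63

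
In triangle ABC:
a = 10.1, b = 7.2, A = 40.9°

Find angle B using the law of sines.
sin(B)/b = sin(A)/a
sin(B) = b·sin(A)/a = 7.2·sin(40.9°)/10.1 = 0.466746
B = arcsin(0.466746) = 27.82°  (b ≤ a, so B ≤ A and the acute solution is unique)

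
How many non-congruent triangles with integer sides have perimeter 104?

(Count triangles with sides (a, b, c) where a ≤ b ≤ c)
With a ≤ b ≤ c and a + b + c = 104, the triangle inequality a + b > c gives c < 104/2, so c ≤ 51.
Iterate a from 1 to ⌊p/3⌋ = 34; for each a, b ranges from a to ⌊(p−a)/2⌋ with c = p − a − b, keeping only c ≥ b.
Triples: (2, 51, 51), (3, 50, 51), (4, 49, 51), …
Count = 225 triangles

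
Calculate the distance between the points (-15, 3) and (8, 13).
Using the distance formula: d = sqrt((x₂-x₁)² + (y₂-y₁)²)
dx = 8 - (-15) = 23
dy = 13 - 3 = 10
d = sqrt(23² + 10²) = sqrt(529 + 100) = sqrt(629) = 25.08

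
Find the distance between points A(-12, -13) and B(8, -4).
Using the distance formula: d = sqrt((x₂-x₁)² + (y₂-y₁)²)
dx = 8 - (-12) = 20
dy = (-4) - (-13) = 9
d = sqrt(20² + 9²) = sqrt(400 + 81) = sqrt(481) = 21.93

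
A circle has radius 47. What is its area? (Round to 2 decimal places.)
Area = pi * r²
Area = pi * 47²
Area = pi * 2209
Area = 6939.78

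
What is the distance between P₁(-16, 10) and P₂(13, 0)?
Using the distance formula: d = sqrt((x₂-x₁)² + (y₂-y₁)²)
dx = 13 - (-16) = 29
dy = 0 - 10 = -10
d = sqrt(29² + (-10)²) = sqrt(841 + 100) = sqrt(941) = 30.68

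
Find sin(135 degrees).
sin(135 degrees) = 0.7071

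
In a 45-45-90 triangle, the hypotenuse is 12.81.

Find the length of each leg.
In a 45-45-90 triangle, hypotenuse = leg·√2  →  leg = hypotenuse/√2
leg = 12.81/√2 = 9.058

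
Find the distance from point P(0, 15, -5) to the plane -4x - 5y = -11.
d = |(-4)(0) + (-5)(15) + 0(-5) - (-11)| / √((-4)² + (-5)² + 0²) = 64/√41 = 9.995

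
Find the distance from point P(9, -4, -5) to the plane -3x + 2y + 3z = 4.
d = |(-3)(9) + 2(-4) + 3(-5) - (4)| / √((-3)² + 2² + 3²) = 54/√22 = 11.51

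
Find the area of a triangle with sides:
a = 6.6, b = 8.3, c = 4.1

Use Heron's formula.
s = (a+b+c)/2 = (6.6+8.3+4.1)/2 = 9.5
A = √(s(s-a)(s-b)(s-c)) = √(9.5·2.9·1.2·5.4)
A = √178.524 = 13.36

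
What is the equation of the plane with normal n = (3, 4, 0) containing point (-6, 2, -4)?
d = n·P = (3)(-6) + (4)(2) + (0)(-4) = -10
Plane: 3x + 4y = -10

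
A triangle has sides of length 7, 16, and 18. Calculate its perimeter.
Perimeter = sum of all sides
Perimeter = 7 + 16 + 18
Perimeter = 41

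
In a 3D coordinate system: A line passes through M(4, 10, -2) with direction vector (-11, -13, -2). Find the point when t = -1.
P(-1) = (4 + (-11)(-1), 10 + (-13)(-1), -2 + (-2)(-1)) = (15, 23, 0)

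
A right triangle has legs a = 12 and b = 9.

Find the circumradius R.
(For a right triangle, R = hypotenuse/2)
Hypotenuse c = √(12² + 9²) = √225 = 15
R = c/2 = 7.5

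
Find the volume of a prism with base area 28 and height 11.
Volume = base area * height
Volume = 28 * 11
Volume = 308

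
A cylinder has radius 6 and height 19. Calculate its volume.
Volume = pi * r² * h
Volume = pi * 6² * 19
Volume = pi * 36 * 19
Volume = pi * 684
Volume = 2148.85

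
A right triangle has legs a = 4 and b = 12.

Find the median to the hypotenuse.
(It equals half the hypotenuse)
Hypotenuse c = √(4² + 12²) = √160 = 12.6491
Median to hypotenuse = c/2 = 6.325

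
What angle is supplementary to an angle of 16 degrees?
Supplementary angles sum to 180 degrees.
Other angle = 180 - 16
Other angle = 164 degrees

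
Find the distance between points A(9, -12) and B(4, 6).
Using the distance formula: d = sqrt((x₂-x₁)² + (y₂-y₁)²)
dx = 4 - 9 = -5
dy = 6 - (-12) = 18
d = sqrt((-5)² + 18²) = sqrt(25 + 324) = sqrt(349) = 18.68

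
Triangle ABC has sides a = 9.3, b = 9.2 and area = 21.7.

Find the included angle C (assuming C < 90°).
Area = ½ab·sin(C)  →  sin(C) = 2·Area/(ab)
sin(C) = 2·21.7/(9.3·9.2) = 0.507246
C = arcsin(0.507246) = 30.48°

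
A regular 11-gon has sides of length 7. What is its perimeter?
Perimeter = number of sides * side length
Perimeter = 11 * 7
Perimeter = 77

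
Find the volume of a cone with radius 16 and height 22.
Volume = (1/3) * pi * r² * h
Volume = (1/3) * pi * 16² * 22
Volume = (1/3) * pi * 256 * 22
Volume = (1/3) * pi * 5632
Volume = 5897.82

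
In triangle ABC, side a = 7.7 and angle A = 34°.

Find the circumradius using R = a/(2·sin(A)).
R = a/(2·sin(A)) = 7.7/(2·sin(34°))
R = 7.7/(2·0.559193) = 7.7/1.118386 = 6.885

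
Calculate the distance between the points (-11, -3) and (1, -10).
Using the distance formula: d = sqrt((x₂-x₁)² + (y₂-y₁)²)
dx = 1 - (-11) = 12
dy = (-10) - (-3) = -7
d = sqrt(12² + (-7)²) = sqrt(144 + 49) = sqrt(193) = 13.89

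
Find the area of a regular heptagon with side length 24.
For a regular 7-gon with side length s = 24:
Apothem a = s / (2*tan(pi/7)) = 24 / (2*tan(pi/7)) ≈ 24.91826
Perimeter P = 7 * 24 = 168
Area = (1/2) * P * a = (1/2) * 168 * 24.91826 = 2093.13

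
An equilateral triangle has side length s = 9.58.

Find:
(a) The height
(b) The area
(a) Height h = s·√3/2 = 9.58·√3/2 = 8.297
(b) Area = (√3/4)·s² = (√3/4)·9.58² = (√3/4)·91.7764 = 39.74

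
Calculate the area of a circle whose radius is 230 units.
Area = pi * r²
Area = pi * 230²
Area = pi * 52900
Area = 166190.25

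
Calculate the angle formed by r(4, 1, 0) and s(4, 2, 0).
r·s = 18, |r|² = 17, |s|² = 20
cos θ = 18/√340 ≈ 0.9762
θ ≈ 12.53°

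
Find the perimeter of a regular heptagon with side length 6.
Perimeter = number of sides * side length
Perimeter = 7 * 6
Perimeter = 42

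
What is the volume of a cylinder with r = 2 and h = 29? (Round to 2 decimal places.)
Volume = pi * r² * h
Volume = pi * 2² * 29
Volume = pi * 4 * 29
Volume = pi * 116
Volume = 364.42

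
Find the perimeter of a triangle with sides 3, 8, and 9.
Perimeter = sum of all sides
Perimeter = 3 + 8 + 9
Perimeter = 20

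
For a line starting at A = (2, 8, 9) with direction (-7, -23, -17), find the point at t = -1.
P(-1) = (2 + (-7)(-1), 8 + (-23)(-1), 9 + (-17)(-1)) = (9, 31, 26)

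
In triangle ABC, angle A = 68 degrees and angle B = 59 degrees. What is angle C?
Sum of angles in a triangle = 180 degrees
Third angle = 180 - 68 - 59
Third angle = 53 degrees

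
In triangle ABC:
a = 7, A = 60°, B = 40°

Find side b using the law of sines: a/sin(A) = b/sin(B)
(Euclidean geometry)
b = a·sin(B)/sin(A) = 7·sin(40°)/sin(60°)
b = 7·0.642788/0.866025 = 5.196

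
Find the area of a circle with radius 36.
Area = pi * r²
Area = pi * 36²
Area = pi * 1296
Area = 4071.50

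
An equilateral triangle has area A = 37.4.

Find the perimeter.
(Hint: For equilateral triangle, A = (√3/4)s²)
A = (√3/4)s²  →  s² = 4A/√3 = 4·37.4/√3 = 86.3716
s = 9.29363
Perimeter = 3s = 27.88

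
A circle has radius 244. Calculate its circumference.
Circumference = 2 * pi * r
Circumference = 2 * pi * 244
Circumference = 1533.10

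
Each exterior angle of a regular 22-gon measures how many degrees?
Exterior angle of a regular n-gon = 360/n
Exterior angle = 360/22
Exterior angle = 16.36 degrees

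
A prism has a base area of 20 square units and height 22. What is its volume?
Volume = base area * height
Volume = 20 * 22
Volume = 440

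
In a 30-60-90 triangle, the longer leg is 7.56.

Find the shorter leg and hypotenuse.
In a 30-60-90 triangle, sides are in ratio 1 : √3 : 2.
Long leg = short leg·√3  →  short leg = 7.56/√3 = 4.365
Hypotenuse = 2·(short leg) = 2·7.56/√3 = 8.73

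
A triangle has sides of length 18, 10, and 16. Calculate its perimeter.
Perimeter = sum of all sides
Perimeter = 18 + 10 + 16
Perimeter = 44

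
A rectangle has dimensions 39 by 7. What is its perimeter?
Perimeter = 2 * (length + width)
Perimeter = 2 * (39 + 7)
Perimeter = 2 * 46
Perimeter = 92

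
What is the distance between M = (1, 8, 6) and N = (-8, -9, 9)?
d = √[(-9)² + (-17)² + (3)²] = √379 = 19.47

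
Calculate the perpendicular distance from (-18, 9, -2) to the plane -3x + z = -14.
d = |(-3)(-18) + 0(9) + 1(-2) - (-14)| / √((-3)² + 0² + 1²) = 66/√10 = 20.87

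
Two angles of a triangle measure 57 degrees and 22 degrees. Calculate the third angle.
Sum of angles in a triangle = 180 degrees
Third angle = 180 - 57 - 22
Third angle = 101 degrees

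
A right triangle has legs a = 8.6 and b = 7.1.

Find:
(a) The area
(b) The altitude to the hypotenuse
(a) Area = ½ab = ½·8.6·7.1 = 30.53
(b) Hypotenuse c = √(8.6² + 7.1²) = √124.37 = 11.1521
    Area = ½·c·h_c  →  h_c = 2·Area/c = 2·30.53/11.1521 = 5.475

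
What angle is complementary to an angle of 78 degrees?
Complementary angles sum to 90 degrees.
Other angle = 90 - 78
Other angle = 12 degrees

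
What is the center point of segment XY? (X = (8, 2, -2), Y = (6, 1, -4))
Midpoint = ((8+6)/2, (2+1)/2, (-2-4)/2) = (7, 1.5, -3)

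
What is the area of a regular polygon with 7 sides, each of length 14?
For a regular 7-gon with side length s = 14:
Apothem a = s / (2*tan(pi/7)) = 14 / (2*tan(pi/7)) ≈ 14.53565
Perimeter P = 7 * 14 = 98
Area = (1/2) * P * a = (1/2) * 98 * 14.53565 = 712.25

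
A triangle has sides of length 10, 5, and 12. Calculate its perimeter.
Perimeter = sum of all sides
Perimeter = 10 + 5 + 12
Perimeter = 27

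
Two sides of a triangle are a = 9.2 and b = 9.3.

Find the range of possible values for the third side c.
By the triangle inequality: |a - b| < c < a + b
|9.2 - 9.3| < c < 9.2 + 9.3
0.1 < c < 18.5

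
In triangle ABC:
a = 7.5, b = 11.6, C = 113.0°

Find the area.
Using A = ½ab·sin(C):
A = ½·7.5·11.6·sin(113.0°) = ½·87·0.920505 = 40.04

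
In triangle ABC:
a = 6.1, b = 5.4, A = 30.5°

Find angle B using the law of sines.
sin(B)/b = sin(A)/a
sin(B) = b·sin(A)/a = 5.4·sin(30.5°)/6.1 = 0.449296
B = arcsin(0.449296) = 26.7°  (b ≤ a, so B ≤ A and the acute solution is unique)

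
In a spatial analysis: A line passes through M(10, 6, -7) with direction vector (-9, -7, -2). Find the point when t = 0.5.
P(0.5) = (10 + (-9)(0.5), 6 + (-7)(0.5), -7 + (-2)(0.5)) = (5.5, 2.5, -8)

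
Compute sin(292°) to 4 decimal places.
sin(292 degrees) = -0.9272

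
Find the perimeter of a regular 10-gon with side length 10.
Perimeter = number of sides * side length
Perimeter = 10 * 10
Perimeter = 100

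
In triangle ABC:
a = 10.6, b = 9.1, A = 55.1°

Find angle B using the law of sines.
sin(B)/b = sin(A)/a
sin(B) = b·sin(A)/a = 9.1·sin(55.1°)/10.6 = 0.704093
B = arcsin(0.704093) = 44.76°  (b ≤ a, so B ≤ A and the acute solution is unique)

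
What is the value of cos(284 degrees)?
cos(284 degrees) = 0.2419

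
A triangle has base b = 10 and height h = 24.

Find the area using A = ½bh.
A = ½·10·24 = 120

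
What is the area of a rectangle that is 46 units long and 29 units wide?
Area = length * width
Area = 46 * 29
Area = 1334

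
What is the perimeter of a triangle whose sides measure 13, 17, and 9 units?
Perimeter = sum of all sides
Perimeter = 13 + 17 + 9
Perimeter = 39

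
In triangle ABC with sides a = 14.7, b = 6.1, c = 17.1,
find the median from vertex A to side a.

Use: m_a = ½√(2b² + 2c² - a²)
m_a = ½√(2·6.1² + 2·17.1² - 14.7²)
m_a = ½√(74.42 + 584.82 - 216.09) = ½√443.15 = 10.53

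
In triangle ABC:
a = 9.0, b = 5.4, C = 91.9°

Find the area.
Using A = ½ab·sin(C):
A = ½·9.0·5.4·sin(91.9°) = ½·48.6·0.999450 = 24.29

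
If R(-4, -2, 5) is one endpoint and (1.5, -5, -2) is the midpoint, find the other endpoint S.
S = (2×1.5 - (-4), 2×(-5) - (-2), 2×(-2) - 5) = (7, -8, -9)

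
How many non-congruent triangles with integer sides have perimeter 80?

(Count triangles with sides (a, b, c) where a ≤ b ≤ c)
With a ≤ b ≤ c and a + b + c = 80, the triangle inequality a + b > c gives c < 80/2, so c ≤ 39.
Iterate a from 1 to ⌊p/3⌋ = 26; for each a, b ranges from a to ⌊(p−a)/2⌋ with c = p − a − b, keeping only c ≥ b.
Triples: (2, 39, 39), (3, 38, 39), (4, 37, 39), …
Count = 133 triangles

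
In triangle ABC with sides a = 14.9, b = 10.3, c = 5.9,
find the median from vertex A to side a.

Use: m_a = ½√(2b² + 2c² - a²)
m_a = ½√(2·10.3² + 2·5.9² - 14.9²)
m_a = ½√(212.18 + 69.62 - 222.01) = ½√59.79 = 3.866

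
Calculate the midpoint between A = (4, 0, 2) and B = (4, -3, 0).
Midpoint = ((4+4)/2, (0-3)/2, (2+0)/2) = (4, -1.5, 1)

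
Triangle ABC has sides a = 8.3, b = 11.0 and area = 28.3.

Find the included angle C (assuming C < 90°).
Area = ½ab·sin(C)  →  sin(C) = 2·Area/(ab)
sin(C) = 2·28.3/(8.3·11.0) = 0.619934
C = arcsin(0.619934) = 38.31°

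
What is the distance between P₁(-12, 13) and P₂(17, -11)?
Using the distance formula: d = sqrt((x₂-x₁)² + (y₂-y₁)²)
dx = 17 - (-12) = 29
dy = (-11) - 13 = -24
d = sqrt(29² + (-24)²) = sqrt(841 + 576) = sqrt(1417) = 37.64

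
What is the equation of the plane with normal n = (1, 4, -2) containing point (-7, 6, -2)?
d = n·P = (1)(-7) + (4)(6) + (-2)(-2) = 21
Plane: x + 4y - 2z = 21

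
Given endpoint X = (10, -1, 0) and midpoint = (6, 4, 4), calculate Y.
Y = (2×6 - 10, 2×4 - (-1), 2×4 - 0) = (2, 9, 8)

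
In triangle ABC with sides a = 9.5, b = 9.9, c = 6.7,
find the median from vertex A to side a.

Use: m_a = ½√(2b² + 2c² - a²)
m_a = ½√(2·9.9² + 2·6.7² - 9.5²)
m_a = ½√(196.02 + 89.78 - 90.25) = ½√195.55 = 6.992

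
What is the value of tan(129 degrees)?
tan(129 degrees) = -1.2349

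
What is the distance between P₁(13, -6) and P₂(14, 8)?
Using the distance formula: d = sqrt((x₂-x₁)² + (y₂-y₁)²)
dx = 14 - 13 = 1
dy = 8 - (-6) = 14
d = sqrt(1² + 14²) = sqrt(1 + 196) = sqrt(197) = 14.04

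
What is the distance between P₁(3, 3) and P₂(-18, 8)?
Using the distance formula: d = sqrt((x₂-x₁)² + (y₂-y₁)²)
dx = (-18) - 3 = -21
dy = 8 - 3 = 5
d = sqrt((-21)² + 5²) = sqrt(441 + 25) = sqrt(466) = 21.59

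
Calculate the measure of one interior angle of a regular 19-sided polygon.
Interior angle of a regular n-gon = (n-2)*180/n
Interior angle = (19-2)*180/19
Interior angle = 17*180/19
Interior angle = 3060/19
Interior angle = 161.05 degrees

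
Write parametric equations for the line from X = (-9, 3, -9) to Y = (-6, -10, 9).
Direction vector d = Y - X = (3, -13, 18)
x = -9 + 3t, y = 3 - 13t, z = -9 + 18t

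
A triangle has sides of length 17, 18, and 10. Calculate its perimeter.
Perimeter = sum of all sides
Perimeter = 17 + 18 + 10
Perimeter = 45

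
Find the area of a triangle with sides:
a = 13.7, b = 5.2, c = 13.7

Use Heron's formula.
s = (a+b+c)/2 = (13.7+5.2+13.7)/2 = 16.3
A = √(s(s-a)(s-b)(s-c)) = √(16.3·2.6·11.1·2.6)
A = √1223.09 = 34.97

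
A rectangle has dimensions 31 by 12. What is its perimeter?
Perimeter = 2 * (length + width)
Perimeter = 2 * (31 + 12)
Perimeter = 2 * 43
Perimeter = 86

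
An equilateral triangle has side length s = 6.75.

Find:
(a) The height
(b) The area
(a) Height h = s·√3/2 = 6.75·√3/2 = 5.846
(b) Area = (√3/4)·s² = (√3/4)·6.75² = (√3/4)·45.5625 = 19.73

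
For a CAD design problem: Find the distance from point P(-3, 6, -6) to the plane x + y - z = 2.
d = |1(-3) + 1(6) + (-1)(-6) - (2)| / √(1² + 1² + (-1)²) = 7/√3 = 4.041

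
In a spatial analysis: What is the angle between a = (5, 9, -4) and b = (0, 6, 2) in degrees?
a·b = 46, |a|² = 122, |b|² = 40
cos θ = 46/√4880 ≈ 0.6585
θ ≈ 48.82°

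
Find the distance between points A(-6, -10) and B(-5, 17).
Using the distance formula: d = sqrt((x₂-x₁)² + (y₂-y₁)²)
dx = (-5) - (-6) = 1
dy = 17 - (-10) = 27
d = sqrt(1² + 27²) = sqrt(1 + 729) = sqrt(730) = 27.02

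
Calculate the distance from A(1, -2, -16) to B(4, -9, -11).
d = √[(3)² + (-7)² + (5)²] = √83 = 9.11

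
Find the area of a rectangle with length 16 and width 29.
Area = length * width
Area = 16 * 29
Area = 464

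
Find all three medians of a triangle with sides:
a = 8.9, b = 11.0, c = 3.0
Using m_x = ½√(2y² + 2z² - x²):
m_a = ½√(2·11.0² + 2·3.0² - 8.9²) = ½√180.79 = 6.723
m_b = ½√(2·8.9² + 2·3.0² - 11.0²) = ½√55.42 = 3.722
m_c = ½√(2·8.9² + 2·11.0² - 3.0²) = ½√391.42 = 9.892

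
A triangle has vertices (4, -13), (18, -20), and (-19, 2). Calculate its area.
Using the coordinate formula: Area = (1/2)|x₁(y₂-y₃) + x₂(y₃-y₁) + x₃(y₁-y₂)|
Area = (1/2)|4((-20)-2) + 18(2-(-13)) + (-19)((-13)-(-20))|
Area = (1/2)|4*(-22) + 18*15 + (-19)*7|
Area = (1/2)|(-88) + 270 + (-133)|
Area = (1/2)*49 = 24.50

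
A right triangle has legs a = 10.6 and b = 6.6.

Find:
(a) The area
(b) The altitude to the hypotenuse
(a) Area = ½ab = ½·10.6·6.6 = 34.98
(b) Hypotenuse c = √(10.6² + 6.6²) = √155.92 = 12.4868
    Area = ½·c·h_c  →  h_c = 2·Area/c = 2·34.98/12.4868 = 5.603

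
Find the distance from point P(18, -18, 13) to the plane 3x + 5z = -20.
d = |3(18) + 0(-18) + 5(13) - (-20)| / √(3² + 0² + 5²) = 139/√34 = 23.84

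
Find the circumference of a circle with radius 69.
Circumference = 2 * pi * r
Circumference = 2 * pi * 69
Circumference = 433.54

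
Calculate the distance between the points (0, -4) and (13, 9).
Using the distance formula: d = sqrt((x₂-x₁)² + (y₂-y₁)²)
dx = 13 - 0 = 13
dy = 9 - (-4) = 13
d = sqrt(13² + 13²) = sqrt(169 + 169) = sqrt(338) = 18.38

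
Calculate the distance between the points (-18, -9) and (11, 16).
Using the distance formula: d = sqrt((x₂-x₁)² + (y₂-y₁)²)
dx = 11 - (-18) = 29
dy = 16 - (-9) = 25
d = sqrt(29² + 25²) = sqrt(841 + 625) = sqrt(1466) = 38.29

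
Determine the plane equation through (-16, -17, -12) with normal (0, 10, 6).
d = n·P = (0)(-16) + (10)(-17) + (6)(-12) = -242
Plane: 10y + 6z = -242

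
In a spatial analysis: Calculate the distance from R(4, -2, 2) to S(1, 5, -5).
d = √[(-3)² + (7)² + (-7)²] = √107 = 10.34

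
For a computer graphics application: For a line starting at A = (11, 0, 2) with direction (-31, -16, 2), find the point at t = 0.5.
P(0.5) = (11 + (-31)(0.5), 0 + (-16)(0.5), 2 + 2(0.5)) = (-4.5, -8, 3)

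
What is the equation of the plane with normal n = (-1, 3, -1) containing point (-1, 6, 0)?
d = n·P = (-1)(-1) + (3)(6) + (-1)(0) = 19
Plane: -x + 3y - z = 19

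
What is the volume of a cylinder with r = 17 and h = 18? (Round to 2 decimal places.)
Volume = pi * r² * h
Volume = pi * 17² * 18
Volume = pi * 289 * 18
Volume = pi * 5202
Volume = 16342.56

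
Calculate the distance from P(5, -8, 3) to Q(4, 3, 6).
d = √[(-1)² + (11)² + (3)²] = √131 = 11.45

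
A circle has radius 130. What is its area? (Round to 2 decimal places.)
Area = pi * r²
Area = pi * 130²
Area = pi * 16900
Area = 53092.92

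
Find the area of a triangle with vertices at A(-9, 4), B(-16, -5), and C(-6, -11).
Using the coordinate formula: Area = (1/2)|x₁(y₂-y₃) + x₂(y₃-y₁) + x₃(y₁-y₂)|
Area = (1/2)|(-9)((-5)-(-11)) + (-16)((-11)-4) + (-6)(4-(-5))|
Area = (1/2)|(-9)*6 + (-16)*(-15) + (-6)*9|
Area = (1/2)|(-54) + 240 + (-54)|
Area = (1/2)*132 = 66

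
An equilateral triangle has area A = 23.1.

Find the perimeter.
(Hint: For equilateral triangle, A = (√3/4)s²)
A = (√3/4)s²  →  s² = 4A/√3 = 4·23.1/√3 = 53.3472
s = 7.30391
Perimeter = 3s = 21.91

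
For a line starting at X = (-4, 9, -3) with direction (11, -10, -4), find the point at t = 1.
P(1) = (-4 + 11(1), 9 + (-10)(1), -3 + (-4)(1)) = (7, -1, -7)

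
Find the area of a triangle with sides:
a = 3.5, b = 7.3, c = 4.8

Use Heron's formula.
s = (a+b+c)/2 = (3.5+7.3+4.8)/2 = 7.8
A = √(s(s-a)(s-b)(s-c)) = √(7.8·4.3·0.5·3)
A = √50.31 = 7.093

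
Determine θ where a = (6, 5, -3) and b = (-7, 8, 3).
a·b = -11, |a|² = 70, |b|² = 122
cos θ = -11/√8540 ≈ -0.119
θ ≈ 96.84°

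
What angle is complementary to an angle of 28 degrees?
Complementary angles sum to 90 degrees.
Other angle = 90 - 28
Other angle = 62 degrees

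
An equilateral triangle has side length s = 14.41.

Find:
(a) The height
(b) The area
(a) Height h = s·√3/2 = 14.41·√3/2 = 12.48
(b) Area = (√3/4)·s² = (√3/4)·14.41² = (√3/4)·207.648 = 89.91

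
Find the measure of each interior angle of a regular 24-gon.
Interior angle of a regular n-gon = (n-2)*180/n
Interior angle = (24-2)*180/24
Interior angle = 22*180/24
Interior angle = 3960/24
Interior angle = 165 degrees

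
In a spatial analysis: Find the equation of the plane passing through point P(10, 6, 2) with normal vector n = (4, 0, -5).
d = n·P = (4)(10) + (0)(6) + (-5)(2) = 30
Plane: 4x - 5z = 30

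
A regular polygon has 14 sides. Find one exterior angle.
Exterior angle of a regular n-gon = 360/n
Exterior angle = 360/14
Exterior angle = 25.71 degrees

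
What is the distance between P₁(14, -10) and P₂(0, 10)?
Using the distance formula: d = sqrt((x₂-x₁)² + (y₂-y₁)²)
dx = 0 - 14 = -14
dy = 10 - (-10) = 20
d = sqrt((-14)² + 20²) = sqrt(196 + 400) = sqrt(596) = 24.41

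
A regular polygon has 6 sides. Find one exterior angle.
Exterior angle of a regular n-gon = 360/n
Exterior angle = 360/6
Exterior angle = 60 degrees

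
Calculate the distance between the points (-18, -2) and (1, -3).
Using the distance formula: d = sqrt((x₂-x₁)² + (y₂-y₁)²)
dx = 1 - (-18) = 19
dy = (-3) - (-2) = -1
d = sqrt(19² + (-1)²) = sqrt(361 + 1) = sqrt(362) = 19.03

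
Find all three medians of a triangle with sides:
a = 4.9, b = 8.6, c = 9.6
Using m_x = ½√(2y² + 2z² - x²):
m_a = ½√(2·8.6² + 2·9.6² - 4.9²) = ½√308.23 = 8.778
m_b = ½√(2·4.9² + 2·9.6² - 8.6²) = ½√158.38 = 6.292
m_c = ½√(2·4.9² + 2·8.6² - 9.6²) = ½√103.78 = 5.094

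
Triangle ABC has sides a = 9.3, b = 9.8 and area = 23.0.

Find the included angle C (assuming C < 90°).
Area = ½ab·sin(C)  →  sin(C) = 2·Area/(ab)
sin(C) = 2·23.0/(9.3·9.8) = 0.504718
C = arcsin(0.504718) = 30.31°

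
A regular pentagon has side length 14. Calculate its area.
For a regular 5-gon with side length s = 14:
Apothem a = s / (2*tan(pi/5)) = 14 / (2*tan(pi/5)) ≈ 9.6347
Perimeter P = 5 * 14 = 70
Area = (1/2) * P * a = (1/2) * 70 * 9.6347 = 337.21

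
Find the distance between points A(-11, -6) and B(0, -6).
Using the distance formula: d = sqrt((x₂-x₁)² + (y₂-y₁)²)
dx = 0 - (-11) = 11
dy = (-6) - (-6) = 0
d = sqrt(11² + 0²) = sqrt(121 + 0) = sqrt(121) = 11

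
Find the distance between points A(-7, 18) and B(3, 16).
Using the distance formula: d = sqrt((x₂-x₁)² + (y₂-y₁)²)
dx = 3 - (-7) = 10
dy = 16 - 18 = -2
d = sqrt(10² + (-2)²) = sqrt(100 + 4) = sqrt(104) = 10.20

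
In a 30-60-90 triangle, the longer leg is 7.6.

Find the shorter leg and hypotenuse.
In a 30-60-90 triangle, sides are in ratio 1 : √3 : 2.
Long leg = short leg·√3  →  short leg = 7.6/√3 = 4.388
Hypotenuse = 2·(short leg) = 2·7.6/√3 = 8.776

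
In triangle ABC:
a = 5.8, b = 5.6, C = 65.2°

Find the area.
Using A = ½ab·sin(C):
A = ½·5.8·5.6·sin(65.2°) = ½·32.48·0.907777 = 14.74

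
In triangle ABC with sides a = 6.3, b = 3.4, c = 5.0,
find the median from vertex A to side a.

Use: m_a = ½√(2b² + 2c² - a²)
m_a = ½√(2·3.4² + 2·5.0² - 6.3²)
m_a = ½√(23.12 + 50 - 39.69) = ½√33.43 = 2.891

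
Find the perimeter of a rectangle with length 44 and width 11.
Perimeter = 2 * (length + width)
Perimeter = 2 * (44 + 11)
Perimeter = 2 * 55
Perimeter = 110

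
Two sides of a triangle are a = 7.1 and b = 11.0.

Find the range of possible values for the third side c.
By the triangle inequality: |a - b| < c < a + b
|7.1 - 11.0| < c < 7.1 + 11.0
3.9 < c < 18.1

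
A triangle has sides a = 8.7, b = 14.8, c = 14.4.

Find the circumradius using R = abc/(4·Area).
s = (a+b+c)/2 = 18.95
Area = √(s(s-a)(s-b)(s-c)) = √(18.95·10.25·4.15·4.55) = 60.5615
R = abc/(4·Area) = (8.7·14.8·14.4)/(4·60.5615) = 1854.144/242.246 = 7.654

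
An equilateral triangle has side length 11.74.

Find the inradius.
For an equilateral triangle, r = s/(2√3) where s is the side.
r = 11.74/(2√3) = 11.74/3.464102 = 3.389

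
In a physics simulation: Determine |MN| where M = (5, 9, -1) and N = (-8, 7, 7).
d = √[(-13)² + (-2)² + (8)²] = √237 = 15.39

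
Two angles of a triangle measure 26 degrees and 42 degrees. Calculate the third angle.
Sum of angles in a triangle = 180 degrees
Third angle = 180 - 26 - 42
Third angle = 112 degrees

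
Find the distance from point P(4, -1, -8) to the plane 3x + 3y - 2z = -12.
d = |3(4) + 3(-1) + (-2)(-8) - (-12)| / √(3² + 3² + (-2)²) = 37/√22 = 7.888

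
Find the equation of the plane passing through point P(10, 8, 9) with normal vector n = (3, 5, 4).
d = n·P = (3)(10) + (5)(8) + (4)(9) = 106
Plane: 3x + 5y + 4z = 106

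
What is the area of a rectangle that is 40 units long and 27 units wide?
Area = length * width
Area = 40 * 27
Area = 1080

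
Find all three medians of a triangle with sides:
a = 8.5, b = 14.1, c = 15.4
Using m_x = ½√(2y² + 2z² - x²):
m_a = ½√(2·14.1² + 2·15.4² - 8.5²) = ½√799.69 = 14.14
m_b = ½√(2·8.5² + 2·15.4² - 14.1²) = ½√420.01 = 10.25
m_c = ½√(2·8.5² + 2·14.1² - 15.4²) = ½√304.96 = 8.732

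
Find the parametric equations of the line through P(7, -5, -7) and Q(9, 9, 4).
Direction vector d = Q - P = (2, 14, 11)
x = 7 + 2t, y = -5 + 14t, z = -7 + 11t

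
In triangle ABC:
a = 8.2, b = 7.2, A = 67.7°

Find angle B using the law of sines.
sin(B)/b = sin(A)/a
sin(B) = b·sin(A)/a = 7.2·sin(67.7°)/8.2 = 0.812379
B = arcsin(0.812379) = 54.33°  (b ≤ a, so B ≤ A and the acute solution is unique)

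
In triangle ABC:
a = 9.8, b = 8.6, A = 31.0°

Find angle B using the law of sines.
sin(B)/b = sin(A)/a
sin(B) = b·sin(A)/a = 8.6·sin(31.0°)/9.8 = 0.451972
B = arcsin(0.451972) = 26.87°  (b ≤ a, so B ≤ A and the acute solution is unique)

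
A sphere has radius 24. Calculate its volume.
Volume = (4/3) * pi * r³
Volume = (4/3) * pi * 24³
Volume = (4/3) * pi * 13824
Volume = 57905.84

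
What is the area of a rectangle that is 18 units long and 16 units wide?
Area = length * width
Area = 18 * 16
Area = 288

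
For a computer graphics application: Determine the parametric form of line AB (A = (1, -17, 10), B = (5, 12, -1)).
Direction vector d = B - A = (4, 29, -11)
x = 1 + 4t, y = -17 + 29t, z = 10 - 11t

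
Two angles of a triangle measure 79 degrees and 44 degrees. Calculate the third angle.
Sum of angles in a triangle = 180 degrees
Third angle = 180 - 79 - 44
Third angle = 57 degrees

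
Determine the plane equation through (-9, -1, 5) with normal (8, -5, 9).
d = n·P = (8)(-9) + (-5)(-1) + (9)(5) = -22
Plane: 8x - 5y + 9z = -22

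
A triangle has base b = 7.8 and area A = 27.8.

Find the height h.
A = ½bh  →  h = 2A/b
h = 2·27.8/7.8 = 7.128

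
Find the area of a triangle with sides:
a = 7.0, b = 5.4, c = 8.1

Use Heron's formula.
s = (a+b+c)/2 = (7.0+5.4+8.1)/2 = 10.25
A = √(s(s-a)(s-b)(s-c)) = √(10.25·3.25·4.85·2.15)
A = √347.366 = 18.64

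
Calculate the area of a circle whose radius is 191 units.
Area = pi * r²
Area = pi * 191²
Area = pi * 36481
Area = 114608.44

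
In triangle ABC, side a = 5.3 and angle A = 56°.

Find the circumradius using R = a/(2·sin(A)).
R = a/(2·sin(A)) = 5.3/(2·sin(56°))
R = 5.3/(2·0.829038) = 5.3/1.658075 = 3.196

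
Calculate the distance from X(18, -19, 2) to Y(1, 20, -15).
d = √[(-17)² + (39)² + (-17)²] = √2099 = 45.81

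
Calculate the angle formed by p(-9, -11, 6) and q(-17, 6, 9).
p·q = 141, |p|² = 238, |q|² = 406
cos θ = 141/√96628 ≈ 0.4536
θ ≈ 63.03°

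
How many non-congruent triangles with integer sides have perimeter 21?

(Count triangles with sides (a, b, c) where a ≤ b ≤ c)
With a ≤ b ≤ c and a + b + c = 21, the triangle inequality a + b > c gives c < 21/2, so c ≤ 10.
Iterate a from 1 to ⌊p/3⌋ = 7; for each a, b ranges from a to ⌊(p−a)/2⌋ with c = p − a − b, keeping only c ≥ b.
Triples: (1, 10, 10), (2, 9, 10), (3, 8, 10), …
Count = 12 triangles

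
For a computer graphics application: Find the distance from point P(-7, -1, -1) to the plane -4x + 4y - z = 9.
d = |(-4)(-7) + 4(-1) + (-1)(-1) - (9)| / √((-4)² + 4² + (-1)²) = 16/√33 = 2.785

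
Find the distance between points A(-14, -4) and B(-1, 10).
Using the distance formula: d = sqrt((x₂-x₁)² + (y₂-y₁)²)
dx = (-1) - (-14) = 13
dy = 10 - (-4) = 14
d = sqrt(13² + 14²) = sqrt(169 + 196) = sqrt(365) = 19.10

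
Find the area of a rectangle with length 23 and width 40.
Area = length * width
Area = 23 * 40
Area = 920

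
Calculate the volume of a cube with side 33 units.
Volume = s³
Volume = 33³
Volume = 35937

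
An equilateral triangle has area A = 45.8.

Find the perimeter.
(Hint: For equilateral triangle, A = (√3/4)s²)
A = (√3/4)s²  →  s² = 4A/√3 = 4·45.8/√3 = 105.771
s = 10.2845
Perimeter = 3s = 30.85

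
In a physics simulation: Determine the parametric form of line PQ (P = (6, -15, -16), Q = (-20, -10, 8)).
Direction vector d = Q - P = (-26, 5, 24)
x = 6 - 26t, y = -15 + 5t, z = -16 + 24t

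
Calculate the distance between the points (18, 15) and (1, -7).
Using the distance formula: d = sqrt((x₂-x₁)² + (y₂-y₁)²)
dx = 1 - 18 = -17
dy = (-7) - 15 = -22
d = sqrt((-17)² + (-22)²) = sqrt(289 + 484) = sqrt(773) = 27.80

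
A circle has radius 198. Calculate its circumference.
Circumference = 2 * pi * r
Circumference = 2 * pi * 198
Circumference = 1244.07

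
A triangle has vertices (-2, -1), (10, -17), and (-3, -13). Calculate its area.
Using the coordinate formula: Area = (1/2)|x₁(y₂-y₃) + x₂(y₃-y₁) + x₃(y₁-y₂)|
Area = (1/2)|(-2)((-17)-(-13)) + 10((-13)-(-1)) + (-3)((-1)-(-17))|
Area = (1/2)|(-2)*(-4) + 10*(-12) + (-3)*16|
Area = (1/2)|8 + (-120) + (-48)|
Area = (1/2)*160 = 80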